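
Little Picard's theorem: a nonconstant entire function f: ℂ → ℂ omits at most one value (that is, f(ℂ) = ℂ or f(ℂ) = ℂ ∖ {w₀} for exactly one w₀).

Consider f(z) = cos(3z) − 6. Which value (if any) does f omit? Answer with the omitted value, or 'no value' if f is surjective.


Little Picard bounds the complement of f(ℂ) to at most one point.
cos is entire and surjective onto ℂ: for every w ∈ ℂ, cos(ζ) = w has a solution ζ ∈ ℂ (e.g., via the complex inverse arccos). With ζ = 3z this gives z = ζ/(3). Then 1·cos(3z) takes every value in 1·ℂ = ℂ, and adding -6 is a bijection of ℂ. So f is surjective and omits no value. (Note: only on the real line is cos bounded by [−1, 1].)

Omitted value: no value.


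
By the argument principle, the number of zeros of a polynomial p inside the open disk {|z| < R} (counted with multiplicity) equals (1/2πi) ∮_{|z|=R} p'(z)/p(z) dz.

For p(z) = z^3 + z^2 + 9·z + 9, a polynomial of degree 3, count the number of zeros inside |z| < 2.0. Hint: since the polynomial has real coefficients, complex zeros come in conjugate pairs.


The zeros of p are: (0 + 3i), (0 - 3i), -1.
Their magnitudes are: 3, 3, 1.
Zeros with |z| < R = 2.0: -1.
Count = 1.
By the argument principle, (1/2πi) ∮_{|z|=R} p'(z)/p(z) dz equals exactly this count.

Number of zeros inside |z| < 2.0: 1.


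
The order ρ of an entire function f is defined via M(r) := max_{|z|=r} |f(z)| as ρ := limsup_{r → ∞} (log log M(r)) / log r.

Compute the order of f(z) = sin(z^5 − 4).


Write sin(w) = (e^{iw} ± e^{−iw})/(2 or 2i), so |sin(w)| ≤ e^{|w|}. With w = z^5 − 4, |w| ≤ 1r^5 + 4 on |z|=r, giving M(r) ≤ e^{1r^5 + 4} and ρ ≤ 5. For the lower bound, choose z on |z|=r with 1z^5 purely imaginary of modulus 1r^5; then |sin(z^5 − 4)| grows like e^{1r^5}/2, so ρ ≥ 5. Hence ρ = 5.
Therefore ρ = 5.

Order ρ = 5.


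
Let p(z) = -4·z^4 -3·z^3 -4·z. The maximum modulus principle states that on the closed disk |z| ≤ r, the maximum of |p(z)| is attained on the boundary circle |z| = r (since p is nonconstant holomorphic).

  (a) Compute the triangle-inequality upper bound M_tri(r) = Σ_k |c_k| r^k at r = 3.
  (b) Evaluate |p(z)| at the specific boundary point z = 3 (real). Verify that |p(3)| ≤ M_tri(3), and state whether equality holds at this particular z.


Coefficients: c_0 = 0, c_1 = -4, c_2 = 0, c_3 = -3, c_4 = -4. Radius r = 3.
Part (a). Triangle bound: M_tri(r) = Σ_k |c_k| r^k
  = |0|·3^0 + |-4|·3^1 + |0|·3^2 + |-3|·3^3 + |-4|·3^4
  = 0 + 12 + 0 + 81 + 324 = 417.
This bounds M(r) := max_{|z|=r} |p(z)| from above; equality holds iff all terms c_k z^k can be made to align in phase at a single z on |z|=r.
Part (b). At z = 3 (real, on the circle |z| = r):
  p(3) = (0)·3^0 + (-4)·3^1 + (0)·3^2 + (-3)·3^3 + (-4)·3^4 = -417.
  |p(3)| = 417.
Since all nonzero coefficients share the same sign, |p(3)| = 417 = M_tri(3); the triangle bound is attained at z = 3, so in fact M(r) = 417.

M_tri(3) = 417; |p(3)| = 417; equality at z=3: yes.


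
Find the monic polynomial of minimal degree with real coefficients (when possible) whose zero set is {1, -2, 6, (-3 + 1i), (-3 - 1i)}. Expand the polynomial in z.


The polynomial is p(z) = ∏_{α ∈ S} (z − α), where S = {1, -2, 6, (-3 + 1i), (-3 - 1i)}.
Expanding the product yields: p(z) = z^5 + z^4 -28·z^3 -86·z^2 -8·z + 120.
Note conjugate pairs combine to real quadratics: (z − (-3+1i))(z − (-3−1i)) = z² + 6z + 10.
The resulting polynomial has degree 5 and real coefficients as required.

p(z) = z^5 + z^4 -28·z^3 -86·z^2 -8·z + 120.


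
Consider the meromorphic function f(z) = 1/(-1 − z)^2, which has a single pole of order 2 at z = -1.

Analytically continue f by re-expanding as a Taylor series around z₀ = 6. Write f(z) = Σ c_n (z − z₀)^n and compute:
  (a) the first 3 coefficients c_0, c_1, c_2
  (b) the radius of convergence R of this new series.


Let w = z − z₀, so z = z₀ + w.
Then -1 − z = -1 − (z₀ + w) = (-1 − z₀) − w = -7 − w.
f(z) = 1/(-7 − w)^2 = (1/(-7)^2) · (1 − w/(-7))^{−2}.
By the binomial series (1−u)^{−2} = Σ_{n≥0} C(n+1, 1) u^n for |u|<1, with u = w/(-7):
  c_n = C(n+1, 1) / (-7)^(n+2).
  c_0 = 1/(-7)^2 = 1/49.
  c_1 = 2/(-7)^3 = -2/343.
  c_2 = 3/(-7)^4 = 3/2401.
The series is valid for |w/d| < 1, i.e. |z − z₀| < |d|.
Radius of convergence: R = |-1 − z₀| = |-7| = 7 (distance from z₀ to the singularity z = -1).

c_0 = 1/49, c_1 = -2/343, c_2 = 3/2401; R = 7.


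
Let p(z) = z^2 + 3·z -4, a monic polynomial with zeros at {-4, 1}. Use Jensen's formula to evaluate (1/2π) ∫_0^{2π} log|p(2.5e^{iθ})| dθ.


Zeros: -4, 1; r = 2.5.
Inside |z| < r: 1. Outside (|z| ≥ r): -4.
p(0) = -4, so log|p(0)| = log(4) = 1.3863.
Apply Jensen: I(r) = log|p(0)| + Σ_k log(r/|z_k|), summed over zeros inside |z| < r.
  log(r/|z_k|) for z_k = 1: log(2.5/1) = 0.9163
  Outside zeros (-4) contribute nothing to the Jensen sum.
Sum over inside zeros: 0.9163.
I(r) = log|p(0)| + (inside sum) = 1.3863 + 0.9163 = 2.3026.
Note: since some zeros are outside |z| ≤ r, the simplified n·log(r) form does NOT apply — only the inside zeros contribute.

I(r) ≈ 2.3026.


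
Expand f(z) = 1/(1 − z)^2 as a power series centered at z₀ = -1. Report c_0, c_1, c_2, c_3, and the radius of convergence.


Let w = z − z₀, so z = z₀ + w.
Then 1 − z = 1 − (z₀ + w) = (1 − z₀) − w = 2 − w.
f(z) = 1/(2 − w)^2 = (1/(2)^2) · (1 − w/(2))^{−2}.
By the binomial series (1−u)^{−2} = Σ_{n≥0} C(n+1, 1) u^n for |u|<1, with u = w/(2):
  c_n = C(n+1, 1) / (2)^(n+2).
  c_0 = 1/(2)^2 = 1/4.
  c_1 = 2/(2)^3 = 1/4.
  c_2 = 3/(2)^4 = 3/16.
  c_3 = 4/(2)^5 = 1/8.
The series is valid for |w/d| < 1, i.e. |z − z₀| < |d|.
Radius of convergence: R = |1 − z₀| = |2| = 2 (distance from z₀ to the singularity z = 1).

c_0 = 1/4, c_1 = 1/4, c_2 = 3/16, c_3 = 1/8; R = 2.


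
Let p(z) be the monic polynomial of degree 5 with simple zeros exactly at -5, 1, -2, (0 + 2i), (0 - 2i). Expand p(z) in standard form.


The polynomial is p(z) = ∏_{α ∈ S} (z − α), where S = {-5, 1, -2, (0 + 2i), (0 - 2i)}.
Expanding the product yields: p(z) = z^5 + 6·z^4 + 7·z^3 + 14·z^2 + 12·z -40.
Note conjugate pairs combine to real quadratics: (z − (0+2i))(z − (0−2i)) = z² + 4.
The resulting polynomial has degree 5 and real coefficients as required.

p(z) = z^5 + 6·z^4 + 7·z^3 + 14·z^2 + 12·z -40.


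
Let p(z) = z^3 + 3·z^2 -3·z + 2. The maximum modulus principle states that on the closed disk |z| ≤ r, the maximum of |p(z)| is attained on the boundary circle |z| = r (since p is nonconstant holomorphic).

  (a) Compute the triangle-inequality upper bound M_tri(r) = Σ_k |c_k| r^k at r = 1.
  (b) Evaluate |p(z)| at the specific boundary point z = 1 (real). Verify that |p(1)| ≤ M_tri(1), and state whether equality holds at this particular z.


Coefficients: c_0 = 2, c_1 = -3, c_2 = 3, c_3 = 1. Radius r = 1.
Part (a). Triangle bound: M_tri(r) = Σ_k |c_k| r^k
  = |2|·1^0 + |-3|·1^1 + |3|·1^2 + |1|·1^3
  = 2 + 3 + 3 + 1 = 9.
This bounds M(r) := max_{|z|=r} |p(z)| from above; equality holds iff all terms c_k z^k can be made to align in phase at a single z on |z|=r.
Part (b). At z = 1 (real, on the circle |z| = r):
  p(1) = (2)·1^0 + (-3)·1^1 + (3)·1^2 + (1)·1^3 = 3.
  |p(1)| = 3.
Check: |p(1)| = 3 ≤ 9 = M_tri(1). ✓ Equality does not hold at z = 1 (the coefficients have mixed signs, so the terms do not all align in phase there).

M_tri(1) = 9; |p(1)| = 3; equality at z=1: no.


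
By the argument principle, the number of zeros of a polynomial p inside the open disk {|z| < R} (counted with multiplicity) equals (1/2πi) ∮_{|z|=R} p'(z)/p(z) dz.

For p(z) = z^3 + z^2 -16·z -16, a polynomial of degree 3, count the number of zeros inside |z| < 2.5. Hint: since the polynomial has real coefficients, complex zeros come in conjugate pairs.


The zeros of p are: -4, -1, 4.
Their magnitudes are: 4, 1, 4.
Zeros with |z| < R = 2.5: -1.
Count = 1.
By the argument principle, (1/2πi) ∮_{|z|=R} p'(z)/p(z) dz equals exactly this count.

Number of zeros inside |z| < 2.5: 1.


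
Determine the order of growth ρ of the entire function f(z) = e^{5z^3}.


|e^{5z^3}| = e^{Re(5·z^3) + 0} ≤ e^{5|z|^3 + 0} = e^{5r^3 + 0} on |z| = r, so ρ ≤ 3. Choosing z on |z|=r so that 5·z^3 is real positive (always possible by picking arg z appropriately) gives |f(z)| = e^{5r^3 + 0}, matching the bound. The additive constant 0 does not affect log log M(r) ~ 3·log r. Hence ρ = 3.
Therefore ρ = 3.

Order ρ = 3.


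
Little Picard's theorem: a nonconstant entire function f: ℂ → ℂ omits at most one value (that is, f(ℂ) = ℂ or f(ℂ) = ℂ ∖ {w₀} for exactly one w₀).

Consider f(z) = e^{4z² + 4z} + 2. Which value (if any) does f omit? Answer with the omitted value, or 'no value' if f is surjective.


Little Picard bounds the complement of f(ℂ) to at most one point.
The exponent g(z) = 4z² + 4z is a nonconstant polynomial, hence surjective onto ℂ. So e^{g(z)} takes every value in {e^w : w ∈ ℂ} = ℂ ∖ {0}. Adding 2 shifts the range to ℂ ∖ {2}. f omits exactly 2.

Omitted value: 2.


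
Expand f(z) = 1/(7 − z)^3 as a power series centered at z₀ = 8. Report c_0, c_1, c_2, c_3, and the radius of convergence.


Let w = z − z₀, so z = z₀ + w.
Then 7 − z = 7 − (z₀ + w) = (7 − z₀) − w = -1 − w.
f(z) = 1/(-1 − w)^3 = (1/(-1)^3) · (1 − w/(-1))^{−3}.
By the binomial series (1−u)^{−3} = Σ_{n≥0} C(n+2, 2) u^n for |u|<1, with u = w/(-1):
  c_n = C(n+2, 2) / (-1)^(n+3).
  c_0 = 1/(-1)^3 = -1.
  c_1 = 3/(-1)^4 = 3.
  c_2 = 6/(-1)^5 = -6.
  c_3 = 10/(-1)^6 = 10.
The series is valid for |w/d| < 1, i.e. |z − z₀| < |d|.
Radius of convergence: R = |7 − z₀| = |-1| = 1 (distance from z₀ to the singularity z = 7).

c_0 = -1, c_1 = 3, c_2 = -6, c_3 = 10; R = 1.


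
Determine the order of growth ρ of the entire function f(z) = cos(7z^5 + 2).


Write cos(w) = (e^{iw} ± e^{−iw})/(2 or 2i), so |cos(w)| ≤ e^{|w|}. With w = 7z^5 + 2, |w| ≤ 7r^5 + 2 on |z|=r, giving M(r) ≤ e^{7r^5 + 2} and ρ ≤ 5. For the lower bound, choose z on |z|=r with 7z^5 purely imaginary of modulus 7r^5; then |cos(7z^5 + 2)| grows like e^{7r^5}/2, so ρ ≥ 5. Hence ρ = 5.
Therefore ρ = 5.

Order ρ = 5.


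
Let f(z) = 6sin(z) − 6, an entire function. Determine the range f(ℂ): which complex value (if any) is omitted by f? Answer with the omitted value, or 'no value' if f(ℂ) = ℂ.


Little Picard bounds the complement of f(ℂ) to at most one point.
sin is entire and surjective onto ℂ: for every w ∈ ℂ, sin(ζ) = w has a solution ζ ∈ ℂ (e.g., via the complex inverse arcsin). With ζ = z this gives z = ζ/(1). Then 6·sin(z) takes every value in 6·ℂ = ℂ, and adding -6 is a bijection of ℂ. So f is surjective and omits no value. (Note: only on the real line is sin bounded by [−1, 1].)

Omitted value: no value.


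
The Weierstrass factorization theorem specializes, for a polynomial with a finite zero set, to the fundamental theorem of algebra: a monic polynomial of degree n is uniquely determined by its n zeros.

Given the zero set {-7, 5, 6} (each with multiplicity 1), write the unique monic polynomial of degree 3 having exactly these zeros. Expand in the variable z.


The polynomial is p(z) = ∏_{α ∈ S} (z − α), where S = {-7, 5, 6}.
Expanding the product yields: p(z) = z^3 -4·z^2 -47·z + 210.
The resulting polynomial has degree 3 and real coefficients as required.

p(z) = z^3 -4·z^2 -47·z + 210.


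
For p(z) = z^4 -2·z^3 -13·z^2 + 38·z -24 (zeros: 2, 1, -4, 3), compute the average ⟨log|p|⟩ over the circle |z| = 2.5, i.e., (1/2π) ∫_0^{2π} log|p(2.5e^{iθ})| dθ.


Zeros: -4, 1, 2, 3; r = 2.5.
Inside |z| < r: 1, 2. Outside (|z| ≥ r): -4, 3.
p(0) = -24, so log|p(0)| = log(24) = 3.1781.
Apply Jensen: I(r) = log|p(0)| + Σ_k log(r/|z_k|), summed over zeros inside |z| < r.
  log(r/|z_k|) for z_k = 2: log(2.5/2) = 0.2231
  log(r/|z_k|) for z_k = 1: log(2.5/1) = 0.9163
  Outside zeros (-4, 3) contribute nothing to the Jensen sum.
Sum over inside zeros: 1.1394.
I(r) = log|p(0)| + (inside sum) = 3.1781 + 1.1394 = 4.3175.
Note: since some zeros are outside |z| ≤ r, the simplified n·log(r) form does NOT apply — only the inside zeros contribute.

I(r) ≈ 4.3175.


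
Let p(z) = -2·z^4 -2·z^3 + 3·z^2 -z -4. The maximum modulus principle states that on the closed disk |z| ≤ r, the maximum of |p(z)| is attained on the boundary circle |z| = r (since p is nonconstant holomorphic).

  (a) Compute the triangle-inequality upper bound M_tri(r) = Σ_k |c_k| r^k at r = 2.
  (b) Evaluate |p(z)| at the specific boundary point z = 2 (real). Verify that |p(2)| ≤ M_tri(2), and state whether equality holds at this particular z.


Coefficients: c_0 = -4, c_1 = -1, c_2 = 3, c_3 = -2, c_4 = -2. Radius r = 2.
Part (a). Triangle bound: M_tri(r) = Σ_k |c_k| r^k
  = |-4|·2^0 + |-1|·2^1 + |3|·2^2 + |-2|·2^3 + |-2|·2^4
  = 4 + 2 + 12 + 16 + 32 = 66.
This bounds M(r) := max_{|z|=r} |p(z)| from above; equality holds iff all terms c_k z^k can be made to align in phase at a single z on |z|=r.
Part (b). At z = 2 (real, on the circle |z| = r):
  p(2) = (-4)·2^0 + (-1)·2^1 + (3)·2^2 + (-2)·2^3 + (-2)·2^4 = -42.
  |p(2)| = 42.
Check: |p(2)| = 42 ≤ 66 = M_tri(2). ✓ Equality does not hold at z = 2 (the coefficients have mixed signs, so the terms do not all align in phase there).

M_tri(2) = 66; |p(2)| = 42; equality at z=2: no.


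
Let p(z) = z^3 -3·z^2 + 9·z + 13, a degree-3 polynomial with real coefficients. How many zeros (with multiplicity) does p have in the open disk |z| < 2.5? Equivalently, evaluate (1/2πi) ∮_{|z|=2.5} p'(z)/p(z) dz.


The zeros of p are: -1, (2 + 3i), (2 - 3i).
Their magnitudes are: 1, 3.606, 3.606.
Zeros with |z| < R = 2.5: -1.
Count = 1.
By the argument principle, (1/2πi) ∮_{|z|=R} p'(z)/p(z) dz equals exactly this count.

Number of zeros inside |z| < 2.5: 1.


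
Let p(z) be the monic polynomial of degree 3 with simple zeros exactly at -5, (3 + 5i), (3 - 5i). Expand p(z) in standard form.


The polynomial is p(z) = ∏_{α ∈ S} (z − α), where S = {-5, (3 + 5i), (3 - 5i)}.
Expanding the product yields: p(z) = z^3 -z^2 + 4·z + 170.
Note conjugate pairs combine to real quadratics: (z − (3+5i))(z − (3−5i)) = z² − 6z + 34.
The resulting polynomial has degree 3 and real coefficients as required.

p(z) = z^3 -z^2 + 4·z + 170.


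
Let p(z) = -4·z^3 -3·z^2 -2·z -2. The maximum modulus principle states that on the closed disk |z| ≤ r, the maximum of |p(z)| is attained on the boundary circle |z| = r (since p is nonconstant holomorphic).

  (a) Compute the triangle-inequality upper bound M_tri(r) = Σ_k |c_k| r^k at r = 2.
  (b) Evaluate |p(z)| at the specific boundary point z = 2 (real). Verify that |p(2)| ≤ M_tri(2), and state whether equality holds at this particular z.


Coefficients: c_0 = -2, c_1 = -2, c_2 = -3, c_3 = -4. Radius r = 2.
Part (a). Triangle bound: M_tri(r) = Σ_k |c_k| r^k
  = |-2|·2^0 + |-2|·2^1 + |-3|·2^2 + |-4|·2^3
  = 2 + 4 + 12 + 32 = 50.
This bounds M(r) := max_{|z|=r} |p(z)| from above; equality holds iff all terms c_k z^k can be made to align in phase at a single z on |z|=r.
Part (b). At z = 2 (real, on the circle |z| = r):
  p(2) = (-2)·2^0 + (-2)·2^1 + (-3)·2^2 + (-4)·2^3 = -50.
  |p(2)| = 50.
Since all nonzero coefficients share the same sign, |p(2)| = 50 = M_tri(2); the triangle bound is attained at z = 2, so in fact M(r) = 50.

M_tri(2) = 50; |p(2)| = 50; equality at z=2: yes.


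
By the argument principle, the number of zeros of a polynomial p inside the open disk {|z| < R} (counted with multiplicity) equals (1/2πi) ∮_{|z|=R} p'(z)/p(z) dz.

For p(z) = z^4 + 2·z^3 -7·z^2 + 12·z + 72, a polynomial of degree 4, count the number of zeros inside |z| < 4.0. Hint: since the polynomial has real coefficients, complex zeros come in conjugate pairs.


The zeros of p are: (2 + 2i), (2 - 2i), -3, -3.
Their magnitudes are: 2.828, 2.828, 3, 3.
Zeros with |z| < R = 4.0: (2 + 2i), (2 - 2i), -3, -3.
Count = 4.
By the argument principle, (1/2πi) ∮_{|z|=R} p'(z)/p(z) dz equals exactly this count.

Number of zeros inside |z| < 4.0: 4.


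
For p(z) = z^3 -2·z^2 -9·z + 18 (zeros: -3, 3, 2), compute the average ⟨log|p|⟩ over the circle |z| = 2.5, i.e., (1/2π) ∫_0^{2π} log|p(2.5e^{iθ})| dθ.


Zeros: -3, 2, 3; r = 2.5.
Inside |z| < r: 2. Outside (|z| ≥ r): -3, 3.
p(0) = 18, so log|p(0)| = log(18) = 2.8904.
Apply Jensen: I(r) = log|p(0)| + Σ_k log(r/|z_k|), summed over zeros inside |z| < r.
  log(r/|z_k|) for z_k = 2: log(2.5/2) = 0.2231
  Outside zeros (-3, 3) contribute nothing to the Jensen sum.
Sum over inside zeros: 0.2231.
I(r) = log|p(0)| + (inside sum) = 2.8904 + 0.2231 = 3.1135.
Note: since some zeros are outside |z| ≤ r, the simplified n·log(r) form does NOT apply — only the inside zeros contribute.

I(r) ≈ 3.1135.


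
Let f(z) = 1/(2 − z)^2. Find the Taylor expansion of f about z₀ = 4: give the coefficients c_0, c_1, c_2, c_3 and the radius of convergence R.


Let w = z − z₀, so z = z₀ + w.
Then 2 − z = 2 − (z₀ + w) = (2 − z₀) − w = -2 − w.
f(z) = 1/(-2 − w)^2 = (1/(-2)^2) · (1 − w/(-2))^{−2}.
By the binomial series (1−u)^{−2} = Σ_{n≥0} C(n+1, 1) u^n for |u|<1, with u = w/(-2):
  c_n = C(n+1, 1) / (-2)^(n+2).
  c_0 = 1/(-2)^2 = 1/4.
  c_1 = 2/(-2)^3 = -1/4.
  c_2 = 3/(-2)^4 = 3/16.
  c_3 = 4/(-2)^5 = -1/8.
The series is valid for |w/d| < 1, i.e. |z − z₀| < |d|.
Radius of convergence: R = |2 − z₀| = |-2| = 2 (distance from z₀ to the singularity z = 2).

c_0 = 1/4, c_1 = -1/4, c_2 = 3/16, c_3 = -1/8; R = 2.


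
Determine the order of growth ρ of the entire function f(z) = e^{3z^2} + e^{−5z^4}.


Each summand is entire of order 2 and 4 respectively (as in the single-exponential case). The order of a sum is at most the max of the orders, so ρ ≤ 4. For the lower bound: on |z|=r choose arg z so that -5z^4 is real positive; then |e^{-5z^4}| = e^{5r^4} while |e^{3z^2}| ≤ e^{3r^2} = o(e^{5r^4}). So |f| ≥ e^{5r^4}(1 − o(1)) and ρ ≥ 4. Hence ρ = max(2, 4) = 4.
Therefore ρ = 4.

Order ρ = 4.


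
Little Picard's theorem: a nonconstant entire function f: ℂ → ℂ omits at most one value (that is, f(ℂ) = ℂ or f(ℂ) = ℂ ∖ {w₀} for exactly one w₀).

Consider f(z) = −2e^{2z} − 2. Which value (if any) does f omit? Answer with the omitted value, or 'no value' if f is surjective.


Little Picard bounds the complement of f(ℂ) to at most one point.
e^{2z} is never zero on ℂ, so -2·e^{2z} takes every value in ℂ ∖ {0}. Adding -2 shifts the range to ℂ ∖ {-2}. Thus f omits exactly the value -2.

Omitted value: -2.


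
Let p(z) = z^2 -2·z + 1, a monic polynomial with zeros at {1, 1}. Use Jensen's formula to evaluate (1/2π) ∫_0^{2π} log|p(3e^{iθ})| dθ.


Zeros: 1, 1; r = 3.
Inside |z| < r: 1, 1. Outside (|z| ≥ r): ∅.
p(0) = 1, so log|p(0)| = log(1) = 0.0000.
Apply Jensen: I(r) = log|p(0)| + Σ_k log(r/|z_k|), summed over zeros inside |z| < r.
  log(r/|z_k|) for z_k = 1: log(3/1) = 1.0986
  log(r/|z_k|) for z_k = 1: log(3/1) = 1.0986
Sum over inside zeros: 2.1972.
I(r) = log|p(0)| + (inside sum) = 0.0000 + 2.1972 = 2.1972.
Closed form (all zeros inside, monic): I(r) = n·log(r) = 2·log(3) = 2.1972. ✓

I(r) ≈ 2.1972.


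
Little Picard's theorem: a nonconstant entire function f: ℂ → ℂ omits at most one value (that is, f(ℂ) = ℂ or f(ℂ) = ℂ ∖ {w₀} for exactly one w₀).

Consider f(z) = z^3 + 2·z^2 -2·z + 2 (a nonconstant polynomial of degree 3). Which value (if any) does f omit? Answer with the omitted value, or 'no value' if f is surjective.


Little Picard bounds the complement of f(ℂ) to at most one point.
For every w ∈ ℂ, the equation p(z) − w = 0 is a nonconstant polynomial in z and hence has at least one root by the fundamental theorem of algebra. So p is surjective onto ℂ, omitting no value.

Omitted value: no value.


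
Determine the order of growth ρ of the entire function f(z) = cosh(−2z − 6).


cosh(w) is a linear combination of e^{iw} and e^{−iw} (or e^w, e^{−w} in the hyperbolic case), so |cosh(w)| ≤ e^{|w|}. With w = −2z − 6, |w| ≤ 2|z| + 6 = 2r + 6 on |z| = r, giving M(r) ≤ e^{2r + 6}, so ρ ≤ 1. On a suitable ray (z = it for sin/cos; z = t for sinh/cosh, t real → ∞), |cosh(−2z − 6)| grows like e^{2|t|}/2, so ρ ≥ 1. Hence ρ = 1.
Therefore ρ = 1.

Order ρ = 1.


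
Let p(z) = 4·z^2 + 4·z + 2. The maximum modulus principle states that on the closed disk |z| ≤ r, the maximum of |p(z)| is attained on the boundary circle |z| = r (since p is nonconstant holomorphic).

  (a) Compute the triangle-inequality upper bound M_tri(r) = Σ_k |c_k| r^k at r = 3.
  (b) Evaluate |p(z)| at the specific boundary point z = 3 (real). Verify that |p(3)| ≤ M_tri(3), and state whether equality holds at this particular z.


Coefficients: c_0 = 2, c_1 = 4, c_2 = 4. Radius r = 3.
Part (a). Triangle bound: M_tri(r) = Σ_k |c_k| r^k
  = |2|·3^0 + |4|·3^1 + |4|·3^2
  = 2 + 12 + 36 = 50.
This bounds M(r) := max_{|z|=r} |p(z)| from above; equality holds iff all terms c_k z^k can be made to align in phase at a single z on |z|=r.
Part (b). At z = 3 (real, on the circle |z| = r):
  p(3) = (2)·3^0 + (4)·3^1 + (4)·3^2 = 50.
  |p(3)| = 50.
Since all nonzero coefficients share the same sign, |p(3)| = 50 = M_tri(3); the triangle bound is attained at z = 3, so in fact M(r) = 50.

M_tri(3) = 50; |p(3)| = 50; equality at z=3: yes.


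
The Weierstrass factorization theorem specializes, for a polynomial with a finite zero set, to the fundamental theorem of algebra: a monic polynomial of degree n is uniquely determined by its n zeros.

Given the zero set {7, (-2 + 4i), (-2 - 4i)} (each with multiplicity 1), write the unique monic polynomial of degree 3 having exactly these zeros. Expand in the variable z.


The polynomial is p(z) = ∏_{α ∈ S} (z − α), where S = {7, (-2 + 4i), (-2 - 4i)}.
Expanding the product yields: p(z) = z^3 -3·z^2 -8·z -140.
Note conjugate pairs combine to real quadratics: (z − (-2+4i))(z − (-2−4i)) = z² + 4z + 20.
The resulting polynomial has degree 3 and real coefficients as required.

p(z) = z^3 -3·z^2 -8·z -140.


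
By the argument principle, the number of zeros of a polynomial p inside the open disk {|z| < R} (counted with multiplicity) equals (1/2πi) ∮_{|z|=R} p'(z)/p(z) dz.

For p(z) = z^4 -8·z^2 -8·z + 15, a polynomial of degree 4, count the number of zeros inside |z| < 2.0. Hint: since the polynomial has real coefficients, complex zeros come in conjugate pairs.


The zeros of p are: (-2 + 1i), (-2 - 1i), 3, 1.
Their magnitudes are: 2.236, 2.236, 3, 1.
Zeros with |z| < R = 2.0: 1.
Count = 1.
By the argument principle, (1/2πi) ∮_{|z|=R} p'(z)/p(z) dz equals exactly this count.

Number of zeros inside |z| < 2.0: 1.


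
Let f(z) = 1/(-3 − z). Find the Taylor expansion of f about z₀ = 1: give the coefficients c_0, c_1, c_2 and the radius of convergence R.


Let w = z − z₀, so z = z₀ + w.
Then -3 − z = -3 − (z₀ + w) = (-3 − z₀) − w = -4 − w.
f(z) = 1/(-4 − w) = (1/(-4)) · 1/(1 − w/(-4)) = Σ_{n≥0} w^n / (-4)^(n+1).
So c_n = 1/(-4)^(n+1):
  c_0 = 1/(-4)^1 = -1/4.
  c_1 = 1/(-4)^2 = 1/16.
  c_2 = 1/(-4)^3 = -1/64.
The series is valid for |w/d| < 1, i.e. |z − z₀| < |d|.
Radius of convergence: R = |-3 − z₀| = |-4| = 4 (distance from z₀ to the singularity z = -3).

c_0 = -1/4, c_1 = 1/16, c_2 = -1/64; R = 4.


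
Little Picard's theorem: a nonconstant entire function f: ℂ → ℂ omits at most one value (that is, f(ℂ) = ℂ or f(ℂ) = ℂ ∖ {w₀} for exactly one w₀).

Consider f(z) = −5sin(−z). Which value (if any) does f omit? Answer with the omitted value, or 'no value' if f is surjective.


Little Picard bounds the complement of f(ℂ) to at most one point.
sin is entire and surjective onto ℂ: for every w ∈ ℂ, sin(ζ) = w has a solution ζ ∈ ℂ (e.g., via the complex inverse arcsin). With ζ = −z this gives z = ζ/(-1). Then -5·sin(−z) takes every value in -5·ℂ = ℂ, and adding 0 is a bijection of ℂ. So f is surjective and omits no value. (Note: only on the real line is sin bounded by [−1, 1].)

Omitted value: no value.


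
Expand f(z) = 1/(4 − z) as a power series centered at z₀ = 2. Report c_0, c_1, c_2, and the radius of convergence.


Let w = z − z₀, so z = z₀ + w.
Then 4 − z = 4 − (z₀ + w) = (4 − z₀) − w = 2 − w.
f(z) = 1/(2 − w) = (1/(2)) · 1/(1 − w/(2)) = Σ_{n≥0} w^n / (2)^(n+1).
So c_n = 1/(2)^(n+1):
  c_0 = 1/(2)^1 = 1/2.
  c_1 = 1/(2)^2 = 1/4.
  c_2 = 1/(2)^3 = 1/8.
The series is valid for |w/d| < 1, i.e. |z − z₀| < |d|.
Radius of convergence: R = |4 − z₀| = |2| = 2 (distance from z₀ to the singularity z = 4).

c_0 = 1/2, c_1 = 1/4, c_2 = 1/8; R = 2.


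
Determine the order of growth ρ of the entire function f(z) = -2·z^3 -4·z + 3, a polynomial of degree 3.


|f(z)| ≤ Σ|c_k|·r^k = O(r^3) as r → ∞. Polynomial growth is O(e^{r^ε}) for every ε > 0 (since r^3/e^{r^ε} → 0), so ρ ≤ ε for all ε > 0, i.e. ρ = 0. Every nonconstant polynomial has order 0.
Therefore ρ = 0.

Order ρ = 0.


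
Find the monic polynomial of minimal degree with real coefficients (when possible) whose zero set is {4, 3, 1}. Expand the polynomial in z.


The polynomial is p(z) = ∏_{α ∈ S} (z − α), where S = {4, 3, 1}.
Expanding the product yields: p(z) = z^3 -8·z^2 + 19·z -12.
The resulting polynomial has degree 3 and real coefficients as required.

p(z) = z^3 -8·z^2 + 19·z -12.


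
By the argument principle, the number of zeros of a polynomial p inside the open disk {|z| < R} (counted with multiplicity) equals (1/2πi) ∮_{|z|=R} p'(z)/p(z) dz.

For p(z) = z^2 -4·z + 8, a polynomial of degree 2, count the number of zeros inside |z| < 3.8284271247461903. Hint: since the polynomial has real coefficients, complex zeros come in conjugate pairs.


The zeros of p are: (2 + 2i), (2 - 2i).
Their magnitudes are: 2.828, 2.828.
Zeros with |z| < R = 3.8284271247461903: (2 + 2i), (2 - 2i).
Count = 2.
By the argument principle, (1/2πi) ∮_{|z|=R} p'(z)/p(z) dz equals exactly this count.

Number of zeros inside |z| < 3.8284271247461903: 2.


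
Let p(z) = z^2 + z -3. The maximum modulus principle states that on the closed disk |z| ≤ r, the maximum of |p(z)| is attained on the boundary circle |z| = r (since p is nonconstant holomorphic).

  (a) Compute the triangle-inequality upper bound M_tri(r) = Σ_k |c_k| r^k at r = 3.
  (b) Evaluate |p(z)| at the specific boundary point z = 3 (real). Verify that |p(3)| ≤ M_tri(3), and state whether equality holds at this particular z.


Coefficients: c_0 = -3, c_1 = 1, c_2 = 1. Radius r = 3.
Part (a). Triangle bound: M_tri(r) = Σ_k |c_k| r^k
  = |-3|·3^0 + |1|·3^1 + |1|·3^2
  = 3 + 3 + 9 = 15.
This bounds M(r) := max_{|z|=r} |p(z)| from above; equality holds iff all terms c_k z^k can be made to align in phase at a single z on |z|=r.
Part (b). At z = 3 (real, on the circle |z| = r):
  p(3) = (-3)·3^0 + (1)·3^1 + (1)·3^2 = 9.
  |p(3)| = 9.
Check: |p(3)| = 9 ≤ 15 = M_tri(3). ✓ Equality does not hold at z = 3 (the coefficients have mixed signs, so the terms do not all align in phase there).

M_tri(3) = 15; |p(3)| = 9; equality at z=3: no.


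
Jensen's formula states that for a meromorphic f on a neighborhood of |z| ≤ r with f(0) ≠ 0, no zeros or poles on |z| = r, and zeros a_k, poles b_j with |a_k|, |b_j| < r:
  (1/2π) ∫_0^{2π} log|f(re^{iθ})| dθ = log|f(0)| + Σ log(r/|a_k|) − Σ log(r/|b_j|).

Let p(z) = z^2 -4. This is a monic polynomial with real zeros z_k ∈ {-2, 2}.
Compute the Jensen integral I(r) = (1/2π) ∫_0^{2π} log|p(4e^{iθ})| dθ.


Zeros: -2, 2; r = 4.
Inside |z| < r: -2, 2. Outside (|z| ≥ r): ∅.
p(0) = -4, so log|p(0)| = log(4) = 1.3863.
Apply Jensen: I(r) = log|p(0)| + Σ_k log(r/|z_k|), summed over zeros inside |z| < r.
  log(r/|z_k|) for z_k = -2: log(4/2) = 0.6931
  log(r/|z_k|) for z_k = 2: log(4/2) = 0.6931
Sum over inside zeros: 1.3863.
I(r) = log|p(0)| + (inside sum) = 1.3863 + 1.3863 = 2.7726.
Closed form (all zeros inside, monic): I(r) = n·log(r) = 2·log(4) = 2.7726. ✓

I(r) ≈ 2.7726.


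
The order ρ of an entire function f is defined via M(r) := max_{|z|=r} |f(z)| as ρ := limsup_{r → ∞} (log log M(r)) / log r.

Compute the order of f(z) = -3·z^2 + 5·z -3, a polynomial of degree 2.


|f(z)| ≤ Σ|c_k|·r^k = O(r^2) as r → ∞. Polynomial growth is O(e^{r^ε}) for every ε > 0 (since r^2/e^{r^ε} → 0), so ρ ≤ ε for all ε > 0, i.e. ρ = 0. Every nonconstant polynomial has order 0.
Therefore ρ = 0.

Order ρ = 0.


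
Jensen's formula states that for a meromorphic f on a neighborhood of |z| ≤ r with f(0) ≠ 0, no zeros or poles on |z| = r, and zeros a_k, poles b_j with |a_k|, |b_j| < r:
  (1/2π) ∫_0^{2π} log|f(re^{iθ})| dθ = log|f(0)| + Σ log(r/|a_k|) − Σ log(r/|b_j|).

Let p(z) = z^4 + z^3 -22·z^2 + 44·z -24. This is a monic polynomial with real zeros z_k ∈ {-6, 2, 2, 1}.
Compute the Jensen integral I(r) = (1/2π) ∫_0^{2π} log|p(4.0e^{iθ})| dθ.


Zeros: -6, 1, 2, 2; r = 4.0.
Inside |z| < r: 1, 2, 2. Outside (|z| ≥ r): -6.
p(0) = -24, so log|p(0)| = log(24) = 3.1781.
Apply Jensen: I(r) = log|p(0)| + Σ_k log(r/|z_k|), summed over zeros inside |z| < r.
  log(r/|z_k|) for z_k = 2: log(4.0/2) = 0.6931
  log(r/|z_k|) for z_k = 2: log(4.0/2) = 0.6931
  log(r/|z_k|) for z_k = 1: log(4.0/1) = 1.3863
  Outside zeros (-6) contribute nothing to the Jensen sum.
Sum over inside zeros: 2.7726.
I(r) = log|p(0)| + (inside sum) = 3.1781 + 2.7726 = 5.9506.
Note: since some zeros are outside |z| ≤ r, the simplified n·log(r) form does NOT apply — only the inside zeros contribute.

I(r) ≈ 5.9506.


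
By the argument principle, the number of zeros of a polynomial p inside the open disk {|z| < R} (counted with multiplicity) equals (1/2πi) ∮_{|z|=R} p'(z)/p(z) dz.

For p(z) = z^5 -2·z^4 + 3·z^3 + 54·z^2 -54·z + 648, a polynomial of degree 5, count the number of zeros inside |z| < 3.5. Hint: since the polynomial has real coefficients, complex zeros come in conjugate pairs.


The zeros of p are: (3 + 3i), (3 - 3i), (0 + 3i), (0 - 3i), -4.
Their magnitudes are: 4.243, 4.243, 3, 3, 4.
Zeros with |z| < R = 3.5: (0 + 3i), (0 - 3i).
Count = 2.
By the argument principle, (1/2πi) ∮_{|z|=R} p'(z)/p(z) dz equals exactly this count.

Number of zeros inside |z| < 3.5: 2.


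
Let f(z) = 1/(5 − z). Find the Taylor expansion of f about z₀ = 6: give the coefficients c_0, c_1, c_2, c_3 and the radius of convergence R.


Let w = z − z₀, so z = z₀ + w.
Then 5 − z = 5 − (z₀ + w) = (5 − z₀) − w = -1 − w.
f(z) = 1/(-1 − w) = (1/(-1)) · 1/(1 − w/(-1)) = Σ_{n≥0} w^n / (-1)^(n+1).
So c_n = 1/(-1)^(n+1):
  c_0 = 1/(-1)^1 = -1.
  c_1 = 1/(-1)^2 = 1.
  c_2 = 1/(-1)^3 = -1.
  c_3 = 1/(-1)^4 = 1.
The series is valid for |w/d| < 1, i.e. |z − z₀| < |d|.
Radius of convergence: R = |5 − z₀| = |-1| = 1 (distance from z₀ to the singularity z = 5).

c_0 = -1, c_1 = 1, c_2 = -1, c_3 = 1; R = 1.


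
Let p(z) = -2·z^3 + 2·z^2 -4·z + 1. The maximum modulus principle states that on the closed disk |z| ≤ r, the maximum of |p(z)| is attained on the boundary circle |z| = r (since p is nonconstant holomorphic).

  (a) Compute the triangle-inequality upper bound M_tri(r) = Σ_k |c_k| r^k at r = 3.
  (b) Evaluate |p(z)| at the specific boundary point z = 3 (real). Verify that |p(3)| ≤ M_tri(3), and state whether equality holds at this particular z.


Coefficients: c_0 = 1, c_1 = -4, c_2 = 2, c_3 = -2. Radius r = 3.
Part (a). Triangle bound: M_tri(r) = Σ_k |c_k| r^k
  = |1|·3^0 + |-4|·3^1 + |2|·3^2 + |-2|·3^3
  = 1 + 12 + 18 + 54 = 85.
This bounds M(r) := max_{|z|=r} |p(z)| from above; equality holds iff all terms c_k z^k can be made to align in phase at a single z on |z|=r.
Part (b). At z = 3 (real, on the circle |z| = r):
  p(3) = (1)·3^0 + (-4)·3^1 + (2)·3^2 + (-2)·3^3 = -47.
  |p(3)| = 47.
Check: |p(3)| = 47 ≤ 85 = M_tri(3). ✓ Equality does not hold at z = 3 (the coefficients have mixed signs, so the terms do not all align in phase there).

M_tri(3) = 85; |p(3)| = 47; equality at z=3: no.


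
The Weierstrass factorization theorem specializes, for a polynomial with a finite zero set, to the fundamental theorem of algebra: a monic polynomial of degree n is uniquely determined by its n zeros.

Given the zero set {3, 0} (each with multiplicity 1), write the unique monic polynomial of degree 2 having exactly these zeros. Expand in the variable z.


The polynomial is p(z) = ∏_{α ∈ S} (z − α), where S = {3, 0}.
Expanding the product yields: p(z) = z^2 -3·z.
The resulting polynomial has degree 2 and real coefficients as required.

p(z) = z^2 -3·z.


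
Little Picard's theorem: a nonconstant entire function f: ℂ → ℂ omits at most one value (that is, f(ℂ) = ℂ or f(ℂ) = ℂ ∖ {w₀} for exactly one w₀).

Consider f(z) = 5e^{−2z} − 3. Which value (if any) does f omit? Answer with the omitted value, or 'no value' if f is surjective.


Little Picard bounds the complement of f(ℂ) to at most one point.
e^{−2z} is never zero on ℂ, so 5·e^{−2z} takes every value in ℂ ∖ {0}. Adding -3 shifts the range to ℂ ∖ {-3}. Thus f omits exactly the value -3.

Omitted value: -3.


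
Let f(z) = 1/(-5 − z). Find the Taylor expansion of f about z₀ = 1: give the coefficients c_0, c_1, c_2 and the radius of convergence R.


Let w = z − z₀, so z = z₀ + w.
Then -5 − z = -5 − (z₀ + w) = (-5 − z₀) − w = -6 − w.
f(z) = 1/(-6 − w) = (1/(-6)) · 1/(1 − w/(-6)) = Σ_{n≥0} w^n / (-6)^(n+1).
So c_n = 1/(-6)^(n+1):
  c_0 = 1/(-6)^1 = -1/6.
  c_1 = 1/(-6)^2 = 1/36.
  c_2 = 1/(-6)^3 = -1/216.
The series is valid for |w/d| < 1, i.e. |z − z₀| < |d|.
Radius of convergence: R = |-5 − z₀| = |-6| = 6 (distance from z₀ to the singularity z = -5).

c_0 = -1/6, c_1 = 1/36, c_2 = -1/216; R = 6.


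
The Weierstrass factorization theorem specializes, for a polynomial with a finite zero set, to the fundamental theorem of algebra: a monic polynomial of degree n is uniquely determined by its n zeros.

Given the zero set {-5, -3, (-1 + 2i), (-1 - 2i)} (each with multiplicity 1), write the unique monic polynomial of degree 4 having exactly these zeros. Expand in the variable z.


The polynomial is p(z) = ∏_{α ∈ S} (z − α), where S = {-5, -3, (-1 + 2i), (-1 - 2i)}.
Expanding the product yields: p(z) = z^4 + 10·z^3 + 36·z^2 + 70·z + 75.
Note conjugate pairs combine to real quadratics: (z − (-1+2i))(z − (-1−2i)) = z² + 2z + 5.
The resulting polynomial has degree 4 and real coefficients as required.

p(z) = z^4 + 10·z^3 + 36·z^2 + 70·z + 75.


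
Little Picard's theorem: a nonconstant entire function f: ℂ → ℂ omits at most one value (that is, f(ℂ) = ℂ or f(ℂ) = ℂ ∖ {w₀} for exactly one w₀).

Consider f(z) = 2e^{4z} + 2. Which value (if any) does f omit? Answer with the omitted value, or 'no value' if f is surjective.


Little Picard bounds the complement of f(ℂ) to at most one point.
e^{4z} is never zero on ℂ, so 2·e^{4z} takes every value in ℂ ∖ {0}. Adding 2 shifts the range to ℂ ∖ {2}. Thus f omits exactly the value 2.

Omitted value: 2.


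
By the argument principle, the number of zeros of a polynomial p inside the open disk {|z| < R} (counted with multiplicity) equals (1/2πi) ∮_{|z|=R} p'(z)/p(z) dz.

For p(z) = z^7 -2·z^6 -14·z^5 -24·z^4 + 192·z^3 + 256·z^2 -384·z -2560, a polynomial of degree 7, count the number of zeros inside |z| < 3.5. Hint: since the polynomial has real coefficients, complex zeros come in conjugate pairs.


The zeros of p are: (-2 + 2i), (-2 - 2i), 4, (3 + 1i), (3 - 1i), (-2 + 2i), (-2 - 2i).
Their magnitudes are: 2.828, 2.828, 4, 3.162, 3.162, 2.828, 2.828.
Zeros with |z| < R = 3.5: (-2 + 2i), (-2 - 2i), (3 + 1i), (3 - 1i), (-2 + 2i), (-2 - 2i).
Count = 6.
By the argument principle, (1/2πi) ∮_{|z|=R} p'(z)/p(z) dz equals exactly this count.

Number of zeros inside |z| < 3.5: 6.


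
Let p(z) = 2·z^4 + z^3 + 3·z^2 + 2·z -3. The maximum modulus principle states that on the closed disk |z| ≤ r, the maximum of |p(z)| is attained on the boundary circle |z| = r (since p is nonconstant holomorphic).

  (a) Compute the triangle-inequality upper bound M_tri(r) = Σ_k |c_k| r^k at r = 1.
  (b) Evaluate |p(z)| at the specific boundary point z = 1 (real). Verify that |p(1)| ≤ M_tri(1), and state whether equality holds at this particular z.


Coefficients: c_0 = -3, c_1 = 2, c_2 = 3, c_3 = 1, c_4 = 2. Radius r = 1.
Part (a). Triangle bound: M_tri(r) = Σ_k |c_k| r^k
  = |-3|·1^0 + |2|·1^1 + |3|·1^2 + |1|·1^3 + |2|·1^4
  = 3 + 2 + 3 + 1 + 2 = 11.
This bounds M(r) := max_{|z|=r} |p(z)| from above; equality holds iff all terms c_k z^k can be made to align in phase at a single z on |z|=r.
Part (b). At z = 1 (real, on the circle |z| = r):
  p(1) = (-3)·1^0 + (2)·1^1 + (3)·1^2 + (1)·1^3 + (2)·1^4 = 5.
  |p(1)| = 5.
Check: |p(1)| = 5 ≤ 11 = M_tri(1). ✓ Equality does not hold at z = 1 (the coefficients have mixed signs, so the terms do not all align in phase there).

M_tri(1) = 11; |p(1)| = 5; equality at z=1: no.


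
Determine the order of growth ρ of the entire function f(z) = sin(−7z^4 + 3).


Write sin(w) = (e^{iw} ± e^{−iw})/(2 or 2i), so |sin(w)| ≤ e^{|w|}. With w = −7z^4 + 3, |w| ≤ 7r^4 + 3 on |z|=r, giving M(r) ≤ e^{7r^4 + 3} and ρ ≤ 4. For the lower bound, choose z on |z|=r with -7z^4 purely imaginary of modulus 7r^4; then |sin(−7z^4 + 3)| grows like e^{7r^4}/2, so ρ ≥ 4. Hence ρ = 4.
Therefore ρ = 4.

Order ρ = 4.


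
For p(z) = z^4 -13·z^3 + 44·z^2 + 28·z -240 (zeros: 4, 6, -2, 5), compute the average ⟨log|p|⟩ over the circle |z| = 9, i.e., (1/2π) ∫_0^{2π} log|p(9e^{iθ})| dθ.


Zeros: -2, 4, 5, 6; r = 9.
Inside |z| < r: -2, 4, 5, 6. Outside (|z| ≥ r): ∅.
p(0) = -240, so log|p(0)| = log(240) = 5.4806.
Apply Jensen: I(r) = log|p(0)| + Σ_k log(r/|z_k|), summed over zeros inside |z| < r.
  log(r/|z_k|) for z_k = 4: log(9/4) = 0.8109
  log(r/|z_k|) for z_k = 6: log(9/6) = 0.4055
  log(r/|z_k|) for z_k = -2: log(9/2) = 1.5041
  log(r/|z_k|) for z_k = 5: log(9/5) = 0.5878
Sum over inside zeros: 3.3083.
I(r) = log|p(0)| + (inside sum) = 5.4806 + 3.3083 = 8.7889.
Closed form (all zeros inside, monic): I(r) = n·log(r) = 4·log(9) = 8.7889. ✓

I(r) ≈ 8.7889.


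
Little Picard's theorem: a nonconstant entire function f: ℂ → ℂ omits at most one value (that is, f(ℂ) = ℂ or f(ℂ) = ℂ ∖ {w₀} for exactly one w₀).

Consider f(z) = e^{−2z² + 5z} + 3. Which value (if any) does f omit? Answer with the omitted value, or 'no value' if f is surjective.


Little Picard bounds the complement of f(ℂ) to at most one point.
The exponent g(z) = −2z² + 5z is a nonconstant polynomial, hence surjective onto ℂ. So e^{g(z)} takes every value in {e^w : w ∈ ℂ} = ℂ ∖ {0}. Adding 3 shifts the range to ℂ ∖ {3}. f omits exactly 3.

Omitted value: 3.


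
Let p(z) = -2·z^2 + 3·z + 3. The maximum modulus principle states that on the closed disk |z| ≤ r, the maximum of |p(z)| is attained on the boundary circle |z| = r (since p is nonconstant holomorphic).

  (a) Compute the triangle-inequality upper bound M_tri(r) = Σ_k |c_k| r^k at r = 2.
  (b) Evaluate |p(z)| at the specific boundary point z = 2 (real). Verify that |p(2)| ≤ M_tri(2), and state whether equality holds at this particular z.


Coefficients: c_0 = 3, c_1 = 3, c_2 = -2. Radius r = 2.
Part (a). Triangle bound: M_tri(r) = Σ_k |c_k| r^k
  = |3|·2^0 + |3|·2^1 + |-2|·2^2
  = 3 + 6 + 8 = 17.
This bounds M(r) := max_{|z|=r} |p(z)| from above; equality holds iff all terms c_k z^k can be made to align in phase at a single z on |z|=r.
Part (b). At z = 2 (real, on the circle |z| = r):
  p(2) = (3)·2^0 + (3)·2^1 + (-2)·2^2 = 1.
  |p(2)| = 1.
Check: |p(2)| = 1 ≤ 17 = M_tri(2). ✓ Equality does not hold at z = 2 (the coefficients have mixed signs, so the terms do not all align in phase there).

M_tri(2) = 17; |p(2)| = 1; equality at z=2: no.
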